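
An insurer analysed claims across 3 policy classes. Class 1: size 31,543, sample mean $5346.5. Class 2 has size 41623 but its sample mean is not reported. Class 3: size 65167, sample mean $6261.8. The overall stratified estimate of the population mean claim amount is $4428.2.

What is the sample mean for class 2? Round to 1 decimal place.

861.5

N = 31543 + 41623 + 65167 = 138333.
Overall total = μ·N = 4428.2·138333 = 612566190.6.
Subtract the known strata: 31543·5346.5 + 65167·6261.8 = 576707370.1.
Remaining total for class 2: 612566190.6 − 576707370.1 = 35858820.5.
Divide by its size: 35858820.5 / 41623 = 861.515... → 861.5.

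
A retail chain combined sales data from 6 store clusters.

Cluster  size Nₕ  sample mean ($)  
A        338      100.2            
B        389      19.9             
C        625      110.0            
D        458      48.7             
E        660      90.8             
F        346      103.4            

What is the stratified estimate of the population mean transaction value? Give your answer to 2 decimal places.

N = 338 + 389 + 625 + 458 + 660 + 346 = 2816.
Weight each subgroup mean by Nₕ/N and sum.
Σ Nₕx̄ₕ = 338·100.2 + 389·19.9 + 625·110.0 + 458·48.7 + 660·90.8 + 346·103.4 = 33867.6 + 7741.1 + 68750 + 22304.6 + 59928 + 35776.4 = 228367.7.
Divide by N: 228367.7 / 2816 = 81.0965... → 81.10.

81.10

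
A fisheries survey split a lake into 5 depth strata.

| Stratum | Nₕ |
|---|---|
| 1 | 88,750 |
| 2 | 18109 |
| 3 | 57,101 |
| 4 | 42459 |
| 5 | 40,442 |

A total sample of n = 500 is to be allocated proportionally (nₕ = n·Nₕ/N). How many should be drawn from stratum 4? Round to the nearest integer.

86

Share of stratum 4 = 42459/246861 = 0.17200.
Allocate 500 × 0.17200 = 85.998... → 86.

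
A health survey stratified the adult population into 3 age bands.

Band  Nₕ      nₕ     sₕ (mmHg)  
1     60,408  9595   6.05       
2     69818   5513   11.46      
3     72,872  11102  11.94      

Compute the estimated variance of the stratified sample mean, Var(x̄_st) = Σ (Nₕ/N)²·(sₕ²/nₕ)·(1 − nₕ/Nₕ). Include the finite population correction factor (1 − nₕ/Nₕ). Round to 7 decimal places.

N = 203098. Term for each stratum: Wₕ²sₕ²/nₕ·(1−nₕ/Nₕ).
Var(x̄_st) = 0.0002838728 + 0.0025928781 + 0.0014013107 = 0.0042780615 → 0.0042781.

0.0042781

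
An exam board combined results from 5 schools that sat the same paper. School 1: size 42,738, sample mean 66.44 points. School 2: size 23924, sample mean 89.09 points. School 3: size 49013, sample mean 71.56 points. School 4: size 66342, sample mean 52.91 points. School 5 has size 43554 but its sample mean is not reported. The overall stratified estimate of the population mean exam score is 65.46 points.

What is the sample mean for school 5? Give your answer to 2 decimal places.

63.77

Σ Nₕx̄ₕ = N·μ, so 43554·x̄_5 = 225571·65.46 − (42738·66.44 + 23924·89.09 + 49013·71.56 + 66342·52.91).
= 14765877.66 − 11988427.38 = 2777450.28.
x̄_5 = 2777450.28 / 43554 = 63.7703... → 63.77.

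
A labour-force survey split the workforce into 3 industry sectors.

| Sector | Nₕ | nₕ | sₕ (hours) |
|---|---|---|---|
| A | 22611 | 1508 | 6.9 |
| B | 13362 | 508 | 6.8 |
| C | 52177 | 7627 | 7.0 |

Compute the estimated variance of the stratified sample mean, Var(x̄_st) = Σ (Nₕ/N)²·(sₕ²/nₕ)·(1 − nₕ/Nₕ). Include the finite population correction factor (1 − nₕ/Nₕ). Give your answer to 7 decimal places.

N = 88150; Wₕ = Nₕ/N.
sector A: (22611/88150)²·6.9²/1508·(1 − 1508/22611) = 0.0019387248
sector B: (13362/88150)²·6.8²/508·(1 − 508/13362) = 0.0020119595
sector C: (52177/88150)²·7.0²/7627·(1 − 7627/52177) = 0.0019218722
Sum = 0.0058725566 → 0.0058726.

0.0058726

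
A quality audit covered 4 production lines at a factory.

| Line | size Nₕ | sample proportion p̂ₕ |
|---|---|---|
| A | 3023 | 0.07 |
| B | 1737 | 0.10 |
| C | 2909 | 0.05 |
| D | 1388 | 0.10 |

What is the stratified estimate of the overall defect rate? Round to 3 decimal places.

0.074

N = 3023 + 1737 + 2909 + 1388 = 9057.
Overall proportion = Σ (Nₕ/N)·p̂ₕ.
Σ Nₕp̂ₕ = 211.61 + 173.7 + 145.45 + 138.8 = 669.56.
669.56 / 9057 = 0.07393... → 0.074.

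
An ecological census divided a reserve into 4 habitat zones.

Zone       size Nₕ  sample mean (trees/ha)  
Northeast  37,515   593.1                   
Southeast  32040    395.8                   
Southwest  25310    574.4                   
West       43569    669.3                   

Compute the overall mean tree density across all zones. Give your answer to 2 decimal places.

N = 37515 + 32040 + 25310 + 43569 = 138434.
Overall mean = Σ (Nₕ/N)·x̄ₕ — weight by population share, not a simple average.
Σ Nₕx̄ₕ = 37515·593.1 + 32040·395.8 + 25310·574.4 + 43569·669.3 = 22250146.5 + 12681432 + 14538064 + 29160731.7 = 78630374.2.
Divide by N: 78630374.2 / 138434 = 567.9990... → 568.00.

568.00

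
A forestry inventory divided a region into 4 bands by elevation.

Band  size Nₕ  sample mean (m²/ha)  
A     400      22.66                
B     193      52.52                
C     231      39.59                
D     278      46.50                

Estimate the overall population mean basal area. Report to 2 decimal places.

N = 400 + 193 + 231 + 278 = 1102.
The stratified mean weights each stratum mean by its population share Nₕ/N.
Σ Nₕx̄ₕ = 400·22.66 + 193·52.52 + 231·39.59 + 278·46.50 = 9064 + 10136.36 + 9145.29 + 12927 = 41272.65.
Divide by N: 41272.65 / 1102 = 37.4525... → 37.45.

37.45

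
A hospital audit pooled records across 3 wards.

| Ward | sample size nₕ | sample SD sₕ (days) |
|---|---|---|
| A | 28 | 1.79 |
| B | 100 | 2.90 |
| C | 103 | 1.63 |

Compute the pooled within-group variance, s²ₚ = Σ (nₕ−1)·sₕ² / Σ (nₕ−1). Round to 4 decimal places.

5.2198

A: (28−1)·1.79² = 27·3.2041 = 86.5107
B: (100−1)·2.90² = 99·8.41 = 832.59
C: (103−1)·1.63² = 102·2.6569 = 271.0038
Numerator = 1190.1045; denominator = Σ(nₕ−1) = 228.
s²ₚ = 1190.1045/228 = 5.219757... → 5.2198.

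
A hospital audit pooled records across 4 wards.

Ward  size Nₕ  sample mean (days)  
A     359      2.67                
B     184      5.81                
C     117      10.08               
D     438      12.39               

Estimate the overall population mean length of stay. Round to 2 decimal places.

N = 1098; weights Wₕ = Nₕ/N = (0.3270, 0.1676, 0.1066, 0.3989).
x̄_st = Σ Wₕ·x̄ₕ = 0.3270·2.67 + 0.1676·5.81 + 0.1066·10.08 + 0.3989·12.39 ≈ 7.8632...
→ 7.86.

7.86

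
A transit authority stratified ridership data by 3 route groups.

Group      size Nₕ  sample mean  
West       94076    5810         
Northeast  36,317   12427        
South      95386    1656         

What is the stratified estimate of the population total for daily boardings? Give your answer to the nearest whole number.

1155852135

Estimate total by summing Nₕ·x̄ₕ over strata.
94076·5810 + 36317·12427 + 95386·1656 = 546581560 + 451311359 + 157959216 = 1155852135.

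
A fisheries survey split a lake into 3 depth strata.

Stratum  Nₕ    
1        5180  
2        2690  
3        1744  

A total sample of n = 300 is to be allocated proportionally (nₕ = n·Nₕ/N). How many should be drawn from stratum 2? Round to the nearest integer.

84

Share of stratum 2 = 2690/9614 = 0.27980.
Allocate 300 × 0.27980 = 83.940... → 84.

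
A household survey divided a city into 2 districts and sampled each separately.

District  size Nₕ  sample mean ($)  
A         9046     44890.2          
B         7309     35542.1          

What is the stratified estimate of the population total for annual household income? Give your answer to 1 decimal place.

665853958.1

Estimate total by summing Nₕ·x̄ₕ over strata.
9046·44890.2 + 7309·35542.1 = 406076749.2 + 259777208.9 = 665853958.1.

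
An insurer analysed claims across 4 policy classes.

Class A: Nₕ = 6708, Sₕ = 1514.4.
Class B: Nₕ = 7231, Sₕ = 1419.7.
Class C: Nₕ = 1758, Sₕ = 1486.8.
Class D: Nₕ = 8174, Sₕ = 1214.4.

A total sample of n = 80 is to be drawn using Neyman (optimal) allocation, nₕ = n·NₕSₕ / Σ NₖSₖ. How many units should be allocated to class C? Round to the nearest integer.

Σ NₕSₕ = 6708·1514.4 + 7231·1419.7 + 1758·1486.8 + 8174·1214.4 = 32964745.9.
Share for C: 2613794.4/32964745.9 = 0.07929.
n_C = 80 × 0.07929 = 6.343... → 6.

6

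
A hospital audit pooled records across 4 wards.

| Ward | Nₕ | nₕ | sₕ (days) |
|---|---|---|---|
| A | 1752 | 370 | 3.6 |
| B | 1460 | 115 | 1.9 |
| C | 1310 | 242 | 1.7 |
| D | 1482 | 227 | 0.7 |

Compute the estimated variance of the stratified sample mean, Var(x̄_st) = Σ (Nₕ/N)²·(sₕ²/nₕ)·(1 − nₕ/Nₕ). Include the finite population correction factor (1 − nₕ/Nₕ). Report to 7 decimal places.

0.0046376

N = 6004. Term for each stratum: Wₕ²sₕ²/nₕ·(1−nₕ/Nₕ).
Var(x̄_st) = 0.0023526865 + 0.0017100277 + 0.0004634935 + 0.0001113732 = 0.0046375809 → 0.0046376.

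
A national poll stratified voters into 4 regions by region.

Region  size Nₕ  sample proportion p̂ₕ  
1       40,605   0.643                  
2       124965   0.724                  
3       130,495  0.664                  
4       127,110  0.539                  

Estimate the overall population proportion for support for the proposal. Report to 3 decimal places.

0.642

Wₕ = Nₕ/N with N = 423175: 0.0960, 0.2953, 0.3084, 0.3004.
p̂_st = 0.0960·0.643 + 0.2953·0.724 + 0.3084·0.664 + 0.3004·0.539 ≈ 0.64216... → 0.642.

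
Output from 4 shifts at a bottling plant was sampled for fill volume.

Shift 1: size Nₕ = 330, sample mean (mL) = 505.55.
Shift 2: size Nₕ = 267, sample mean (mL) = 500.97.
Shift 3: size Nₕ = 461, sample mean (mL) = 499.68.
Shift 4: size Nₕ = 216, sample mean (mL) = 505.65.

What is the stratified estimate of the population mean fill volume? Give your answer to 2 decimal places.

502.48

x̄_st = (Σ Nₕx̄ₕ) / (Σ Nₕ) = (330·505.55 + 267·500.97 + 461·499.68 + 216·505.65) / 1274
= 640163.37 / 1274 = 502.4830... → 502.48.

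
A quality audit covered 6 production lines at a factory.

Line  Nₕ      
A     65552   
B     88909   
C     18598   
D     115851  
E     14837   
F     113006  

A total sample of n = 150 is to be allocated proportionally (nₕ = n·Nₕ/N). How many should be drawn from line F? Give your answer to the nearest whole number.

41

Share of line F = 113006/416753 = 0.27116.
Allocate 150 × 0.27116 = 40.674... → 41.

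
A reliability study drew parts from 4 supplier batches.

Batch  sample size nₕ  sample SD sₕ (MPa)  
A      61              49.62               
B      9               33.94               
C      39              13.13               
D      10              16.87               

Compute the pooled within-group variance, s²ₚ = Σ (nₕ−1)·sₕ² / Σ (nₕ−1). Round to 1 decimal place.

1444.0

A: (61−1)·49.62² = 60·2462.1444 = 147728.664
B: (9−1)·33.94² = 8·1151.9236 = 9215.3888
C: (39−1)·13.13² = 38·172.3969 = 6551.0822
D: (10−1)·16.87² = 9·284.5969 = 2561.3721
Numerator = 166056.5071; denominator = Σ(nₕ−1) = 115.
s²ₚ = 166056.5071/115 = 1443.970... → 1444.0.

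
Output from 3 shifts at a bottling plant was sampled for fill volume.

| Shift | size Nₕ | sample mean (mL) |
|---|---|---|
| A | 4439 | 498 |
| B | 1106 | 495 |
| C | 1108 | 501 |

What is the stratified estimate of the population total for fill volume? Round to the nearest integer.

A: 4439·498 = 2210622
B: 1106·495 = 547470
C: 1108·501 = 555108
τ̂ = Σ Nₕx̄ₕ = 3313200.

3313200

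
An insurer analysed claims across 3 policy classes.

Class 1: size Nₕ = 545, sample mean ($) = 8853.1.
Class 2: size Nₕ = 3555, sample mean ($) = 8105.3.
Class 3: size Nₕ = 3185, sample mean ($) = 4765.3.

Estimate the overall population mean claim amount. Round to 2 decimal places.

N = 545 + 3555 + 3185 = 7285.
Weight each subgroup mean by Nₕ/N and sum.
Σ Nₕx̄ₕ = 545·8853.1 + 3555·8105.3 + 3185·4765.3 = 4824939.5 + 28814341.5 + 15177480.5 = 48816761.5.
Divide by N: 48816761.5 / 7285 = 6700.9968... → 6701.00.

6701.00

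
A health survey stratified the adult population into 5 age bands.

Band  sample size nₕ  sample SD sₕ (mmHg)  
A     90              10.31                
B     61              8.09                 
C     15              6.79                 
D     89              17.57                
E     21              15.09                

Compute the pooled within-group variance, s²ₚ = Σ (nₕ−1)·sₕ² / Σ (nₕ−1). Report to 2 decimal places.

168.83

Degrees of freedom: 89 + 60 + 14 + 88 + 20 = 271.
Σ(nₕ−1)sₕ² = 89·106.2961 + 60·65.4481 + 14·46.1041 + 88·308.7049 + 20·227.7081 = 45752.8895.
s²ₚ = 45752.8895 / 271 = 168.8299... → 168.83.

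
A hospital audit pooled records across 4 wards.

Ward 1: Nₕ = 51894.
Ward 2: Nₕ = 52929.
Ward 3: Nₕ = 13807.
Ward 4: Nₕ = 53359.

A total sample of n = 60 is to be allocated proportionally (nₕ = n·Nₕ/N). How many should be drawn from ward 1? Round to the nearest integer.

18

N = 51894 + 52929 + 13807 + 53359 = 171989.
n_1 = 60·51894/171989 = 18.104... → 18.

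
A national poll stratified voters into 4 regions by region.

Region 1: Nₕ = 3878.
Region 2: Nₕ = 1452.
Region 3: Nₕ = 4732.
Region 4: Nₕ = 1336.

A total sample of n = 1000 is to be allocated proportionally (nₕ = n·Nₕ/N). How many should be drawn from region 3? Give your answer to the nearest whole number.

Share of region 3 = 4732/11398 = 0.41516.
Allocate 1000 × 0.41516 = 415.161... → 415.

415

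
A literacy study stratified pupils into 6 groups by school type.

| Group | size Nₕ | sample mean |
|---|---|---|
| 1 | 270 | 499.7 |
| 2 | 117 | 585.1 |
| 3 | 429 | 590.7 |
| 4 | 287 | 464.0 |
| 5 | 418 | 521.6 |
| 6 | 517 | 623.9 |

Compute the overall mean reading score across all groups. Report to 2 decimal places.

554.73

x̄_st = (Σ Nₕx̄ₕ) / (Σ Nₕ) = (270·499.7 + 117·585.1 + 429·590.7 + 287·464.0 + 418·521.6 + 517·623.9) / 2038
= 1130539.1 / 2038 = 554.7297... → 554.73.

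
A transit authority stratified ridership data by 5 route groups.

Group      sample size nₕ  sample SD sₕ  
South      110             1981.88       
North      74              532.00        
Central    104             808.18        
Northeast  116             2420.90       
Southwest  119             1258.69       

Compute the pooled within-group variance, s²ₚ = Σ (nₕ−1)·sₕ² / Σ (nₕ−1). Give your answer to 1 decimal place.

2658312.1

South: (110−1)·1981.88² = 109·3927848.3344 = 428135468.4496
North: (74−1)·532.00² = 73·283024 = 20660752
Central: (104−1)·808.18² = 103·653154.9124 = 67274955.9772
Northeast: (116−1)·2420.90² = 115·5860756.81 = 673987033.15
Southwest: (119−1)·1258.69² = 118·1584300.5161 = 186947460.8998
Numerator = 1377005670.4766; denominator = Σ(nₕ−1) = 518.
s²ₚ = 1377005670.4766/518 = 2658312.105... → 2658312.1.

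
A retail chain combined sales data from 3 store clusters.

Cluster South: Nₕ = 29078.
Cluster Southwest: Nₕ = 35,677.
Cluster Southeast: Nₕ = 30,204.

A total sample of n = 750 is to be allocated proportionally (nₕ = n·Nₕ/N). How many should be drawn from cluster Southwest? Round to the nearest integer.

282

N = 29078 + 35677 + 30204 = 94959.
n_Southwest = 750·35677/94959 = 281.782... → 282.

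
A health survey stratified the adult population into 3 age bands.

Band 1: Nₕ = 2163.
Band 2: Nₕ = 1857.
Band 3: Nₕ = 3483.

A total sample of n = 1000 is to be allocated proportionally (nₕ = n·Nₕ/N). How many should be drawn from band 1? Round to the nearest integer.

288

Share of band 1 = 2163/7503 = 0.28828.
Allocate 1000 × 0.28828 = 288.285... → 288.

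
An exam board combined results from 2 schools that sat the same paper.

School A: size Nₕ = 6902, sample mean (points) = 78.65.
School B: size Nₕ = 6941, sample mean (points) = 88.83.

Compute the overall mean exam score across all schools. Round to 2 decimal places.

x̄_st = (Σ Nₕx̄ₕ) / (Σ Nₕ) = (6902·78.65 + 6941·88.83) / 13843
= 1159411.33 / 13843 = 83.7543... → 83.75.

83.75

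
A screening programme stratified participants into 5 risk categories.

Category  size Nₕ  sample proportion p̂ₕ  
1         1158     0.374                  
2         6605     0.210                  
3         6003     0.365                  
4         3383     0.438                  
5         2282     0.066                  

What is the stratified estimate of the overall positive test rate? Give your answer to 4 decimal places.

0.2904

N = 1158 + 6605 + 6003 + 3383 + 2282 = 19431.
Overall proportion = Σ (Nₕ/N)·p̂ₕ.
Σ Nₕp̂ₕ = 433.092 + 1387.05 + 2191.095 + 1481.754 + 150.612 = 5643.603.
5643.603 / 19431 = 0.290443... → 0.2904.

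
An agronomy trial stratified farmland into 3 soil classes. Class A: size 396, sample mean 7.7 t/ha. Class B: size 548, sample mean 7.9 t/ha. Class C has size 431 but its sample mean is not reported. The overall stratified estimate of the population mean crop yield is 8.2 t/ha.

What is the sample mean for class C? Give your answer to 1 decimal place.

Σ Nₕx̄ₕ = N·μ, so 431·x̄_C = 1375·8.2 − (396·7.7 + 548·7.9).
= 11275 − 7378.4 = 3896.6.
x̄_C = 3896.6 / 431 = 9.041... → 9.0.

9.0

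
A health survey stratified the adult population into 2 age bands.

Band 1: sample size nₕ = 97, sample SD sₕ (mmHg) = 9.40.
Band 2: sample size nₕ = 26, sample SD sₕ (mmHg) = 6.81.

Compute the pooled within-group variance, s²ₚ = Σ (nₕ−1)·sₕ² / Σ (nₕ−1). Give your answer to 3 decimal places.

1: (97−1)·9.40² = 96·88.36 = 8482.56
2: (26−1)·6.81² = 25·46.3761 = 1159.4025
Numerator = 9641.9625; denominator = Σ(nₕ−1) = 121.
s²ₚ = 9641.9625/121 = 79.68564... → 79.686.

79.686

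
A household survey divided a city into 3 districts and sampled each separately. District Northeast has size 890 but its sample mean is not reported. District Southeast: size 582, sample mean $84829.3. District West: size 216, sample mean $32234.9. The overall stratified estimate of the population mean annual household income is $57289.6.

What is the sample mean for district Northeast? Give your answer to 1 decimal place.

Σ Nₕx̄ₕ = N·μ, so 890·x̄_Northeast = 1688·57289.6 − (582·84829.3 + 216·32234.9).
= 96704844.8 − 56333391 = 40371453.8.
x̄_Northeast = 40371453.8 / 890 = 45361.184... → 45361.2.

45361.2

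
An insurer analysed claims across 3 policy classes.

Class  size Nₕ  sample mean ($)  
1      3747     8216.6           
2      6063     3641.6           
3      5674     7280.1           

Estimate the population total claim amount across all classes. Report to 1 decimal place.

1: 3747·8216.6 = 30787600.2
2: 6063·3641.6 = 22079020.8
3: 5674·7280.1 = 41307287.4
τ̂ = Σ Nₕx̄ₕ = 94173908.4.

94173908.4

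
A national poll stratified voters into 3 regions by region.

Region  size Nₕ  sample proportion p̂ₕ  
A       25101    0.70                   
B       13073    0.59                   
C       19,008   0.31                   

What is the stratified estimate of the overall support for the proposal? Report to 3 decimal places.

0.545

Wₕ = Nₕ/N with N = 57182: 0.4390, 0.2286, 0.3324.
p̂_st = 0.4390·0.70 + 0.2286·0.59 + 0.3324·0.31 ≈ 0.54521... → 0.545.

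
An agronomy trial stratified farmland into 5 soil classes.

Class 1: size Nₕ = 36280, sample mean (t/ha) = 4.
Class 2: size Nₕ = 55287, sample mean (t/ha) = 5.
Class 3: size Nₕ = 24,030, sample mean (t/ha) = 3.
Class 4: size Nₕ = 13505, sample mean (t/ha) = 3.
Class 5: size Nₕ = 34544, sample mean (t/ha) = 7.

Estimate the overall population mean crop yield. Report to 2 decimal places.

x̄_st = (Σ Nₕx̄ₕ) / (Σ Nₕ) = (36280·4 + 55287·5 + 24030·3 + 13505·3 + 34544·7) / 163646
= 775968 / 163646 = 4.7417... → 4.74.

4.74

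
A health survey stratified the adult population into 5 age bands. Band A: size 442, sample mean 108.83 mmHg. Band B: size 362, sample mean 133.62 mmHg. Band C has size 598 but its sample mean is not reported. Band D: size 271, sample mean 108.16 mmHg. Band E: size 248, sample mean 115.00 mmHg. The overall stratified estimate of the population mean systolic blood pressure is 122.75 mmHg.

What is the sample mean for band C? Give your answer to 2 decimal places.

Σ Nₕx̄ₕ = N·μ, so 598·x̄_C = 1921·122.75 − (442·108.83 + 362·133.62 + 271·108.16 + 248·115.00).
= 235802.75 − 154304.66 = 81498.09.
x̄_C = 81498.09 / 598 = 136.2844... → 136.28.

136.28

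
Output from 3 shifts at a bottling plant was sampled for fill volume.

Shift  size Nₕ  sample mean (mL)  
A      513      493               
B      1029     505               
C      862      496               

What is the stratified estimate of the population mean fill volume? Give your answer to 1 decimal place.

N = 2404; weights Wₕ = Nₕ/N = (0.2134, 0.4280, 0.3586).
x̄_st = Σ Wₕ·x̄ₕ = 0.2134·493 + 0.4280·505 + 0.3586·496 ≈ 499.212...
→ 499.2.

499.2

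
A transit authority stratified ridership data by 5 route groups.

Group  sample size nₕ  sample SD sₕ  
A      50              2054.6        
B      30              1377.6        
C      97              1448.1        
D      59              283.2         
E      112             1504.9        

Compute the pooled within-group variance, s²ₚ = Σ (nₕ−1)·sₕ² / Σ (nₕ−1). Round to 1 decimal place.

A: (50−1)·2054.6² = 49·4221381.16 = 206847676.84
B: (30−1)·1377.6² = 29·1897781.76 = 55035671.04
C: (97−1)·1448.1² = 96·2096993.61 = 201311386.56
D: (59−1)·283.2² = 58·80202.24 = 4651729.92
E: (112−1)·1504.9² = 111·2264724.01 = 251384365.11
Numerator = 719230829.47; denominator = Σ(nₕ−1) = 343.
s²ₚ = 719230829.47/343 = 2096882.885... → 2096882.9.

2096882.9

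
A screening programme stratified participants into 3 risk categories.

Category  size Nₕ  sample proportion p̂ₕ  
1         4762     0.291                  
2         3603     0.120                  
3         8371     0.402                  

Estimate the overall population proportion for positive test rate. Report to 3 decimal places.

0.310

N = 4762 + 3603 + 8371 = 16736.
Overall proportion = Σ (Nₕ/N)·p̂ₕ.
Σ Nₕp̂ₕ = 1385.742 + 432.36 + 3365.142 = 5183.244.
5183.244 / 16736 = 0.30971... → 0.310.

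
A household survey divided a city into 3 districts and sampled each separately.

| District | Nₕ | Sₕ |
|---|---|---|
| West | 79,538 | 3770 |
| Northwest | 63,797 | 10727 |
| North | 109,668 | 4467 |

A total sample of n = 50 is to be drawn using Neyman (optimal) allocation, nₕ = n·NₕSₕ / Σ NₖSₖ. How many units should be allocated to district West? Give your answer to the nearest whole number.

10

Σ NₕSₕ = 79538·3770 + 63797·10727 + 109668·4467 = 1474095635.
Share for West: 299858260/1474095635 = 0.20342.
n_West = 50 × 0.20342 = 10.171... → 10.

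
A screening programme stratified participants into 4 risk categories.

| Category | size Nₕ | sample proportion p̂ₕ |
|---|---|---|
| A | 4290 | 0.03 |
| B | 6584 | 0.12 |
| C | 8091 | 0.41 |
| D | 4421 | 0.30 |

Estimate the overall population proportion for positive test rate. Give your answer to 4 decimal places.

0.2379

N = 4290 + 6584 + 8091 + 4421 = 23386.
Overall proportion = Σ (Nₕ/N)·p̂ₕ.
Σ Nₕp̂ₕ = 128.7 + 790.08 + 3317.31 + 1326.3 = 5562.39.
5562.39 / 23386 = 0.237851... → 0.2379.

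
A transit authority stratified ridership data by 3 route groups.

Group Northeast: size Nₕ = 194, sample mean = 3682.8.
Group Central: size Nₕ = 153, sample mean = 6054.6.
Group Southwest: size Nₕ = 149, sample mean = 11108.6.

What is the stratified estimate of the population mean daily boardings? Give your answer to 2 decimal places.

6645.16

N = 194 + 153 + 149 = 496.
Weight each subgroup mean by Nₕ/N and sum.
Σ Nₕx̄ₕ = 194·3682.8 + 153·6054.6 + 149·11108.6 = 714463.2 + 926353.8 + 1655181.4 = 3295998.4.
Divide by N: 3295998.4 / 496 = 6645.1581... → 6645.16.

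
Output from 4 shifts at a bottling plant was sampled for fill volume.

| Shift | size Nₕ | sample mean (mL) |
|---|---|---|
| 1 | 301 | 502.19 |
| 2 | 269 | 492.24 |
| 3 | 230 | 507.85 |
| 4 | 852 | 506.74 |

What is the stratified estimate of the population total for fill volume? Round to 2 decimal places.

Population total = Σ Nₕ·x̄ₕ (each stratum's size times its mean).
301·502.19 + 269·492.24 + 230·507.85 + 852·506.74 = 151159.19 + 132412.56 + 116805.5 + 431742.48 = 832119.73.

832119.73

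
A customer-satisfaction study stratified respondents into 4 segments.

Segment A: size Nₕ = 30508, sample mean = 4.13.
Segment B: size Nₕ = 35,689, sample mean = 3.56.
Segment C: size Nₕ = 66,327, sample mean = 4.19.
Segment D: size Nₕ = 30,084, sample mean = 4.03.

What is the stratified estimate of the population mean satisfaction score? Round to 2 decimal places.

N = 162608; weights Wₕ = Nₕ/N = (0.1876, 0.2195, 0.4079, 0.1850).
x̄_st = Σ Wₕ·x̄ₕ = 0.1876·4.13 + 0.2195·3.56 + 0.4079·4.19 + 0.1850·4.03 ≈ 4.0109...
→ 4.01.

4.01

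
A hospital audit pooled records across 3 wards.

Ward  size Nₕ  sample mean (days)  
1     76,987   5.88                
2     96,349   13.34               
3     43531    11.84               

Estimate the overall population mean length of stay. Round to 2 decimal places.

10.39

x̄_st = (Σ Nₕx̄ₕ) / (Σ Nₕ) = (76987·5.88 + 96349·13.34 + 43531·11.84) / 216867
= 2253386.26 / 216867 = 10.3906... → 10.39.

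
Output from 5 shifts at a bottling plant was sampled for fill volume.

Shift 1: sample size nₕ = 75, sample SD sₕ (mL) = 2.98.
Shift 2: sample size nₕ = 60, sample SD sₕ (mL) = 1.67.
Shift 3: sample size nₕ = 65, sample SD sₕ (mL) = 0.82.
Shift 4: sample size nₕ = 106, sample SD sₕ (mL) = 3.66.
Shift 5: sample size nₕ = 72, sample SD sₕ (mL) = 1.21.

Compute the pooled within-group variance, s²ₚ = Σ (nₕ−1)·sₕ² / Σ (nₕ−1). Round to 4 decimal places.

Degrees of freedom: 74 + 59 + 64 + 105 + 71 = 373.
Σ(nₕ−1)sₕ² = 74·8.8804 + 59·2.7889 + 64·0.6724 + 105·13.3956 + 71·1.4641 = 2375.2174.
s²ₚ = 2375.2174 / 373 = 6.367875... → 6.3679.

6.3679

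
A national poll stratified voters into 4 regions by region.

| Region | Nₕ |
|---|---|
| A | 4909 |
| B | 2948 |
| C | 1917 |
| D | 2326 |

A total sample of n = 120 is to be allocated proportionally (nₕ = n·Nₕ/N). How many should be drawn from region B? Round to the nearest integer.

Share of region B = 2948/12100 = 0.24364.
Allocate 120 × 0.24364 = 29.236... → 29.

29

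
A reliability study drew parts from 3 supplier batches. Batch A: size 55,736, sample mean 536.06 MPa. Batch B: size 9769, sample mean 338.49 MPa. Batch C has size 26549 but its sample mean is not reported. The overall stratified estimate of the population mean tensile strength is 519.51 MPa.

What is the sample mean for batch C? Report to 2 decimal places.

551.37

Σ Nₕx̄ₕ = N·μ, so 26549·x̄_C = 92054·519.51 − (55736·536.06 + 9769·338.49).
= 47822973.54 − 33184548.97 = 14638424.57.
x̄_C = 14638424.57 / 26549 = 551.3739... → 551.37.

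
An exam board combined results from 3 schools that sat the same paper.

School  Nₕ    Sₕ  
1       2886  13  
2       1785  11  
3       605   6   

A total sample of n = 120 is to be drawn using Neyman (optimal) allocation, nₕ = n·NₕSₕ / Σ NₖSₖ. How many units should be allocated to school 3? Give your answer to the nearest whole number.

7

1: NₕSₕ = 2886·13 = 37518
2: NₕSₕ = 1785·11 = 19635
3: NₕSₕ = 605·6 = 3630
Σ NₕSₕ = 60783.
n_3 = 120·3630/60783 = 7.166... → 7.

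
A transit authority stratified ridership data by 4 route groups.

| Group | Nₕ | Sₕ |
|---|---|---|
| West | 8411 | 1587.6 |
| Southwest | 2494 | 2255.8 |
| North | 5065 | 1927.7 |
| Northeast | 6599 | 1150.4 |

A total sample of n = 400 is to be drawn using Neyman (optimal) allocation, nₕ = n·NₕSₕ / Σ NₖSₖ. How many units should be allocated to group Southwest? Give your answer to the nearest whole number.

62

Σ NₕSₕ = 8411·1587.6 + 2494·2255.8 + 5065·1927.7 + 6599·1150.4 = 36334558.9.
Share for Southwest: 5625965.2/36334558.9 = 0.15484.
n_Southwest = 400 × 0.15484 = 61.935... → 62.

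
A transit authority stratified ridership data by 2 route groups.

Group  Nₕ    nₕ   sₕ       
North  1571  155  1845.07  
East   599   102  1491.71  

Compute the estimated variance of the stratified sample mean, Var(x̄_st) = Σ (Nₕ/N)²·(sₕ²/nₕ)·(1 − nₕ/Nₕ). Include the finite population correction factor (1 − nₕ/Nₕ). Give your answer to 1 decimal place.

11754.8

N = 2170; Wₕ = Nₕ/N.
group North: (1571/2170)²·1845.07²/155·(1 − 155/1571) = 10375.6178
group East: (599/2170)²·1491.71²/102·(1 − 102/599) = 1379.2163
Sum = 11754.8341 → 11754.8.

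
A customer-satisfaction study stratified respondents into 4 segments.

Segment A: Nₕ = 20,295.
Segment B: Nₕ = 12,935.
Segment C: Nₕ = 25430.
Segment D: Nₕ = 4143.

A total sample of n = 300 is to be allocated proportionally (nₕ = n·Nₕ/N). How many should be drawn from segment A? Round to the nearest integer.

97

Share of segment A = 20295/62803 = 0.32315.
Allocate 300 × 0.32315 = 96.946... → 97.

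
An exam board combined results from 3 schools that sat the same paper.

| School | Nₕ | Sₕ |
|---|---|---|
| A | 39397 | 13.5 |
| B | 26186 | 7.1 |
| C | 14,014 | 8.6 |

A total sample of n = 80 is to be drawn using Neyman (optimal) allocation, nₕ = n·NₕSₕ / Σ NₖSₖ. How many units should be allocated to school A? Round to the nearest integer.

51

A: NₕSₕ = 39397·13.5 = 531859.5
B: NₕSₕ = 26186·7.1 = 185920.6
C: NₕSₕ = 14014·8.6 = 120520.4
Σ NₕSₕ = 838300.5.
n_A = 80·531859.5/838300.5 = 50.756... → 51.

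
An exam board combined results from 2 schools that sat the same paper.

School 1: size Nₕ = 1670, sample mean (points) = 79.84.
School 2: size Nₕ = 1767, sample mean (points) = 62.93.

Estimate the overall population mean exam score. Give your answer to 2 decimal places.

N = 3437; weights Wₕ = Nₕ/N = (0.4859, 0.5141).
x̄_st = Σ Wₕ·x̄ₕ = 0.4859·79.84 + 0.5141·62.93 ≈ 71.1464...
→ 71.15.

71.15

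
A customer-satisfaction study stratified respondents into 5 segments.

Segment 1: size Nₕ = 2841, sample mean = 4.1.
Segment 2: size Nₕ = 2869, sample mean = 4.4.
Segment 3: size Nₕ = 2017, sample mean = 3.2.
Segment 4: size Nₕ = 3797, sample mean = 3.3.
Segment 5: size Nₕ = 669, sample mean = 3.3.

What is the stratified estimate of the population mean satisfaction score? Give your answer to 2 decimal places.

3.73

x̄_st = (Σ Nₕx̄ₕ) / (Σ Nₕ) = (2841·4.1 + 2869·4.4 + 2017·3.2 + 3797·3.3 + 669·3.3) / 12193
= 45463.9 / 12193 = 3.7287... → 3.73.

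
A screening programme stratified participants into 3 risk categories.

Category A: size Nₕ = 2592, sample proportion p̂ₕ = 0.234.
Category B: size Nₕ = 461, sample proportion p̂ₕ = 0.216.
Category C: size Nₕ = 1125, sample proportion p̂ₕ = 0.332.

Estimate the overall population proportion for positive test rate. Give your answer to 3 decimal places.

0.258

Wₕ = Nₕ/N with N = 4178: 0.6204, 0.1103, 0.2693.
p̂_st = 0.6204·0.234 + 0.1103·0.216 + 0.2693·0.332 ≈ 0.25840... → 0.258.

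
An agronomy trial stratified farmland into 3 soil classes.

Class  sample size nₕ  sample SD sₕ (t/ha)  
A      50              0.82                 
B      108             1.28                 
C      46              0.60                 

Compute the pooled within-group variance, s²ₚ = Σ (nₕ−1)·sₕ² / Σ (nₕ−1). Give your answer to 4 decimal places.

Degrees of freedom: 49 + 107 + 45 = 201.
Σ(nₕ−1)sₕ² = 49·0.6724 + 107·1.6384 + 45·0.36 = 224.4564.
s²ₚ = 224.4564 / 201 = 1.116699... → 1.1167.

1.1167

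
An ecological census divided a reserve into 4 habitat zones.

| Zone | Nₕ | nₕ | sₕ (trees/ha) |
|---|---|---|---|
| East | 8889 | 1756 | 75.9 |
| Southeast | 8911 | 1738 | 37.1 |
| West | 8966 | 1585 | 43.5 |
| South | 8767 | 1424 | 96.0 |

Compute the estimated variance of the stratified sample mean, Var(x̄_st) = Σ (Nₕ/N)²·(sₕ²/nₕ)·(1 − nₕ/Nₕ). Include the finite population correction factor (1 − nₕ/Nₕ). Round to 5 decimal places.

0.59740

N = 35533; Wₕ = Nₕ/N.
zone East: (8889/35533)²·75.9²/1756·(1 − 1756/8889) = 0.16474810
zone Southeast: (8911/35533)²·37.1²/1738·(1 − 1738/8911) = 0.04009236
zone West: (8966/35533)²·43.5²/1585·(1 − 1585/8966) = 0.06257479
zone South: (8767/35533)²·96.0²/1424·(1 − 1424/8767) = 0.32998429
Sum = 0.59739954 → 0.59740.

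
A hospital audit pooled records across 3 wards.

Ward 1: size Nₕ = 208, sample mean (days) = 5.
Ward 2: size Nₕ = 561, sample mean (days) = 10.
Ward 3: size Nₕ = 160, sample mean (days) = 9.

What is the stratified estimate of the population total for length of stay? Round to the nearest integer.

8090

Population total = Σ Nₕ·x̄ₕ (each stratum's size times its mean).
208·5 + 561·10 + 160·9 = 1040 + 5610 + 1440 = 8090.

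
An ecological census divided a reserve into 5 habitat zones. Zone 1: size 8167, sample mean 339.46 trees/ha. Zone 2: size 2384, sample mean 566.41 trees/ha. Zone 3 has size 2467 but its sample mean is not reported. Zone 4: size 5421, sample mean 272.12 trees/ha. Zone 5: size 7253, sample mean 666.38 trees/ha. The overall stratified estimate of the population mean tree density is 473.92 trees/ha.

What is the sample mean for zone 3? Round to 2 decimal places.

707.27

Σ Nₕx̄ₕ = N·μ, so 2467·x̄_3 = 25692·473.92 − (8167·339.46 + 2384·566.41 + 5421·272.12 + 7253·666.38).
= 12175952.64 − 10431107.92 = 1744844.72.
x̄_3 = 1744844.72 / 2467 = 707.2739... → 707.27.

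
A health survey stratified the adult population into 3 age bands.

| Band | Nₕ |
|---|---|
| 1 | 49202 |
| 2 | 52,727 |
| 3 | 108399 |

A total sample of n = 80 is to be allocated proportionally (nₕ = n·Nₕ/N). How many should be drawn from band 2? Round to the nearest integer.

N = 49202 + 52727 + 108399 = 210328.
n_2 = 80·52727/210328 = 20.055... → 20.

20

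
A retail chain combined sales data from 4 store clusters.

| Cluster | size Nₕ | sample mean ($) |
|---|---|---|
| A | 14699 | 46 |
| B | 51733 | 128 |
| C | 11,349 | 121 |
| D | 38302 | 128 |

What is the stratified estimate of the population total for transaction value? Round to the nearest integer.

13573863

Estimate total by summing Nₕ·x̄ₕ over strata.
14699·46 + 51733·128 + 11349·121 + 38302·128 = 676154 + 6621824 + 1373229 + 4902656 = 13573863.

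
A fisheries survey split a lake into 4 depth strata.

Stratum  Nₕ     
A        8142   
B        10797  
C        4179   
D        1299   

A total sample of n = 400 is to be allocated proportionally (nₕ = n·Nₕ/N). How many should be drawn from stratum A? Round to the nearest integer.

Share of stratum A = 8142/24417 = 0.33346.
Allocate 400 × 0.33346 = 133.382... → 133.

133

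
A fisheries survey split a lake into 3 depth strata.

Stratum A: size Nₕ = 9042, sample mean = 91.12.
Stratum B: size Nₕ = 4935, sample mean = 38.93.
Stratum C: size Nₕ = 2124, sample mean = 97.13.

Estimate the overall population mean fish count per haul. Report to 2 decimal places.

75.92

x̄_st = (Σ Nₕx̄ₕ) / (Σ Nₕ) = (9042·91.12 + 4935·38.93 + 2124·97.13) / 16101
= 1222330.71 / 16101 = 75.9164... → 75.92.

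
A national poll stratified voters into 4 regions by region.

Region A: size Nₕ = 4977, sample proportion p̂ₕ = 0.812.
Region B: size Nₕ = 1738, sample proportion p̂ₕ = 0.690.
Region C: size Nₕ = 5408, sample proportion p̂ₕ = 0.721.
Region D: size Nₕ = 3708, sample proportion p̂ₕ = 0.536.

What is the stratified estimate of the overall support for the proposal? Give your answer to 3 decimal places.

0.703

N = 4977 + 1738 + 5408 + 3708 = 15831.
Overall proportion = Σ (Nₕ/N)·p̂ₕ.
Σ Nₕp̂ₕ = 4041.324 + 1199.22 + 3899.168 + 1987.488 = 11127.2.
11127.2 / 15831 = 0.70287... → 0.703.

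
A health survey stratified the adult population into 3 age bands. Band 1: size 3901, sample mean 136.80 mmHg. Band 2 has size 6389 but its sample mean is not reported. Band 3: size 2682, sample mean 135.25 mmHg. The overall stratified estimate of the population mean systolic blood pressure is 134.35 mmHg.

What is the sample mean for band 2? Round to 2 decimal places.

Σ Nₕx̄ₕ = N·μ, so 6389·x̄_2 = 12972·134.35 − (3901·136.80 + 2682·135.25).
= 1742788.2 − 896397.3 = 846390.9.
x̄_2 = 846390.9 / 6389 = 132.4763... → 132.48.

132.48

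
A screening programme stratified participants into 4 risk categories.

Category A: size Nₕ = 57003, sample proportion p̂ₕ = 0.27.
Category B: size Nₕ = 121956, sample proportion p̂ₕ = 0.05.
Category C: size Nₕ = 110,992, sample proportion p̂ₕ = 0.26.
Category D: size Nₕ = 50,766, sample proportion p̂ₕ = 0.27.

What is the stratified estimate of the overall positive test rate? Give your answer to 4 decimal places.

N = 57003 + 121956 + 110992 + 50766 = 340717.
Overall proportion = Σ (Nₕ/N)·p̂ₕ.
Σ Nₕp̂ₕ = 15390.81 + 6097.8 + 28857.92 + 13706.82 = 64053.35.
64053.35 / 340717 = 0.187996... → 0.1880.

0.1880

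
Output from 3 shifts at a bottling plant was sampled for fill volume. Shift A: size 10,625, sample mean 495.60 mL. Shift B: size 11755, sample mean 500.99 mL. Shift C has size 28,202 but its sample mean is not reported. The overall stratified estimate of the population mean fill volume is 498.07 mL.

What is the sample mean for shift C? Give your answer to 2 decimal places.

N = 10625 + 11755 + 28202 = 50582.
Overall total = μ·N = 498.07·50582 = 25193376.74.
Subtract the known strata: 10625·495.60 + 11755·500.99 = 11154887.45.
Remaining total for shift C: 25193376.74 − 11154887.45 = 14038489.29.
Divide by its size: 14038489.29 / 28202 = 497.7835... → 497.78.

497.78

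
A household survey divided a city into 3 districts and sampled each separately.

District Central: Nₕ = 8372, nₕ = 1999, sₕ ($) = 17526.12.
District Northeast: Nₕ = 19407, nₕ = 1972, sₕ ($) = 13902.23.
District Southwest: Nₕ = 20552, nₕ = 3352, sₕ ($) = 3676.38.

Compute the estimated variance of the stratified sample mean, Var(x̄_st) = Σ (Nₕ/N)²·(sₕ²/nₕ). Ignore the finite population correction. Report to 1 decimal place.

N = 48331; Wₕ = Nₕ/N.
district Central: (8372/48331)²·17526.12²/1999 = 4610.6870
district Northeast: (19407/48331)²·13902.23²/1972 = 15802.5538
district Southwest: (20552/48331)²·3676.38²/3352 = 729.1106
Sum = 21142.3514 → 21142.4.

21142.4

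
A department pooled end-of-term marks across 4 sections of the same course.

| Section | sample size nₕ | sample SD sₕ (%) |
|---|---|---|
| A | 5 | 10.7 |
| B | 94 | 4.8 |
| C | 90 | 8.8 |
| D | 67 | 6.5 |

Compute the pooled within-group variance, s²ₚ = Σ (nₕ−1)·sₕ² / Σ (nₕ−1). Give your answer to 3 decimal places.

Degrees of freedom: 4 + 93 + 89 + 66 = 252.
Σ(nₕ−1)sₕ² = 4·114.49 + 93·23.04 + 89·77.44 + 66·42.25 = 12281.34.
s²ₚ = 12281.34 / 252 = 48.73548... → 48.735.

48.735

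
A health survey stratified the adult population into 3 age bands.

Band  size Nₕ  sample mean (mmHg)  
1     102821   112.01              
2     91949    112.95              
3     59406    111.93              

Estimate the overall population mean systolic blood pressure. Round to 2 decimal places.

112.33

x̄_st = (Σ Nₕx̄ₕ) / (Σ Nₕ) = (102821·112.01 + 91949·112.95 + 59406·111.93) / 254176
= 28551933.34 / 254176 = 112.3314... → 112.33.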